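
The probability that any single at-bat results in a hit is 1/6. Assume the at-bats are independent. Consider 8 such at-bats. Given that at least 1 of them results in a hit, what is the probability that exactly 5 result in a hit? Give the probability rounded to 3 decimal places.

0.005

X ~ Binomial(8, 0.166667). Want P(X=5 | X≥1) = P(X=5) / P(X≥1).
P(X=5) = C(8,5)·0.166667^5·0.833333^3 = 0.00417
P(X≥1) = 1 − 0.23257 = 0.76743
Ratio = 0.00417 / 0.76743 = 0.00543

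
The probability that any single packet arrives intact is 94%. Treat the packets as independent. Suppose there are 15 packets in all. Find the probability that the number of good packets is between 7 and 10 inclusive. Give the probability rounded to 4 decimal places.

0.0014

X ~ Binomial(15, 0.94); P(7 ≤ X ≤ 10) = Σ C(15,k) p^k (1−p)^(15−k) over k:
  k=7: C(15,7)·0.94^7·0.06^8 = 0.000001
  k=8: C(15,8)·0.94^8·0.06^7 = 0.000011
  k=9: C(15,9)·0.94^9·0.06^6 = 0.000134
  k=10: C(15,10)·0.94^10·0.06^5 = 0.001258
Total = 0.001403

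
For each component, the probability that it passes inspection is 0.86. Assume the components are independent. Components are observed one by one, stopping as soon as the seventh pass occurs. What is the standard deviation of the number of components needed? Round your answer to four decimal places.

1.1511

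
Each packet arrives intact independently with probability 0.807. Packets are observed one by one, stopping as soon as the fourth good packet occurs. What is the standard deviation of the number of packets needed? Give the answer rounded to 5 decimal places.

Y = total packets until the fourth success; negative binomial with r=4, p=0.807.
SD(Y) = √[r(1−p)/p²] = √(1.1854145) = 1.0887674

1.08877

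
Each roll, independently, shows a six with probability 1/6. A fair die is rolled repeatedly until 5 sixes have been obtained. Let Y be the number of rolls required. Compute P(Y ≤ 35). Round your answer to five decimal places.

Finishing within 35 rolls ⇔ at least 5 successes in the first 35. With X ~ Binomial(35, 0.166667), P(Y ≤ 35) = 1 − P(X ≤ 4).
  k=0: C(35,0)·0.166667^0·0.833333^35 = 0.0016930
  k=1: C(35,1)·0.166667^1·0.833333^34 = 0.0118510
  k=2: C(35,2)·0.166667^2·0.833333^33 = 0.0402933
  k=3: C(35,3)·0.166667^3·0.833333^32 = 0.0886454
  k=4: C(35,4)·0.166667^4·0.833333^31 = 0.1418326
1 − 0.2843153 = 0.7156847

0.71568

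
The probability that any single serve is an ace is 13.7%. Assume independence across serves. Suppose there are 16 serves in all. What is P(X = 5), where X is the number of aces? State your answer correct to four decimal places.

X ~ Binomial(n=16, p=0.137).
P(X=5) = C(16,5) · p^5 · (1−p)^11
= 4368 · 4.8262e-05 · 0.19775 = 0.041687

0.0417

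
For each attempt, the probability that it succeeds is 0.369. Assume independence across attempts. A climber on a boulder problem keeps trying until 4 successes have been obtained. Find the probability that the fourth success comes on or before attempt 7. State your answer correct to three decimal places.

0.232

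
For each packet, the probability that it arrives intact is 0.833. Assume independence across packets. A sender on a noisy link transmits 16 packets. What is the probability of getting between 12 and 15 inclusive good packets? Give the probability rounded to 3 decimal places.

X ~ Binomial(16, 0.833); P(12 ≤ X ≤ 15) = Σ C(16,k) p^k (1−p)^(16−k) over k:
  k=12: C(16,12)·0.833^12·0.167^4 = 0.15801
  k=13: C(16,13)·0.833^13·0.167^3 = 0.24251
  k=14: C(16,14)·0.833^14·0.167^2 = 0.25921
  k=15: C(16,15)·0.833^15·0.167^1 = 0.17239
Total = 0.83211

0.832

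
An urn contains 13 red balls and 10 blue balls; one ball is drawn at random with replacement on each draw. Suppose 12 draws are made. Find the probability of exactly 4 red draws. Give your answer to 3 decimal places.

X ~ Binomial(n=12, p=0.565217).
P(X=4) = C(12,4) · p^4 · (1−p)^8
= 495 · 0.10206 · 0.001277 = 0.06451

0.065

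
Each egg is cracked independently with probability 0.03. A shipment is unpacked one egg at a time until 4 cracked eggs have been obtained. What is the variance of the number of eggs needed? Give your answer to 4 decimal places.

4311.1111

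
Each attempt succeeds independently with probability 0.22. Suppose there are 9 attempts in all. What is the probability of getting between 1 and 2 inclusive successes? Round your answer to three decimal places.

0.577

X ~ Binomial(9, 0.22); P(1 ≤ X ≤ 2) = Σ C(9,k) p^k (1−p)^(9−k) over k:
  k=1: C(9,1)·0.22^1·0.78^8 = 0.27128
  k=2: C(9,2)·0.22^2·0.78^7 = 0.30606
Total = 0.57735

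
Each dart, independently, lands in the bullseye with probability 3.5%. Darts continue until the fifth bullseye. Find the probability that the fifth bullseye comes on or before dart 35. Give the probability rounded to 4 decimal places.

0.0071

Finishing within 35 darts ⇔ at least 5 successes in the first 35. With X ~ Binomial(35, 0.035), P(Y ≤ 35) = 1 − P(X ≤ 4).
  k=0: C(35,0)·0.035^0·0.965^35 = 0.287380
  k=1: C(35,1)·0.035^1·0.965^34 = 0.364808
  k=2: C(35,2)·0.035^2·0.965^33 = 0.224934
  k=3: C(35,3)·0.035^3·0.965^32 = 0.089740
  k=4: C(35,4)·0.035^4·0.965^31 = 0.026039
1 − 0.992901 = 0.007099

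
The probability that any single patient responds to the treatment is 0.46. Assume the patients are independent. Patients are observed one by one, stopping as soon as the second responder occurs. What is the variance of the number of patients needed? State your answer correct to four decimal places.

5.1040

Y = total patients until the second success; negative binomial with r=2, p=0.46.
Var(Y) = r(1−p)/p² = 2·0.54 / 0.46² = 5.103970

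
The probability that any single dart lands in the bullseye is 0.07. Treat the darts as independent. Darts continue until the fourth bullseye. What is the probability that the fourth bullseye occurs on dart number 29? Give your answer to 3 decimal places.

0.013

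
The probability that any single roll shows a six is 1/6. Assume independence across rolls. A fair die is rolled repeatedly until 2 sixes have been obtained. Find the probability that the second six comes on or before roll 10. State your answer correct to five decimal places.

Finishing within 10 rolls ⇔ at least 2 successes in the first 10. With X ~ Binomial(10, 0.166667), P(Y ≤ 10) = 1 − P(X ≤ 1).
  k=0: C(10,0)·0.166667^0·0.833333^10 = 0.1615056
  k=1: C(10,1)·0.166667^1·0.833333^9 = 0.3230112
1 − 0.4845167 = 0.5154833

0.51548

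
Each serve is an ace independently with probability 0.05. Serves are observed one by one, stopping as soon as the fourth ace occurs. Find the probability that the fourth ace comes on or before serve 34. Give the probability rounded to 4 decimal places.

Finishing within 34 serves ⇔ at least 4 successes in the first 34. With X ~ Binomial(34, 0.05), P(Y ≤ 34) = 1 − P(X ≤ 3).
  k=0: C(34,0)·0.05^0·0.95^34 = 0.174825
  k=1: C(34,1)·0.05^1·0.95^33 = 0.312844
  k=2: C(34,2)·0.05^2·0.95^32 = 0.271680
  k=3: C(34,3)·0.05^3·0.95^31 = 0.152522
1 − 0.911871 = 0.088129

0.0881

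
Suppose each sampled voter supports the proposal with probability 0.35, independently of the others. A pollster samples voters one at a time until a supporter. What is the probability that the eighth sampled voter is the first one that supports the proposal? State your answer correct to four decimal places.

Geometric (trials to first success), p = 0.35.
P(Y = 8) = (1−p)^7 · p = 0.049022 · 0.35 = 0.017158

0.0172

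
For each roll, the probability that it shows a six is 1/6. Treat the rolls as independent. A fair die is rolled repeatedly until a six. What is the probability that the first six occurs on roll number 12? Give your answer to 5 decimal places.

Geometric (trials to first success), p = 0.166667.
P(Y = 12) = (1−p)^11 · p = 0.13459 · 0.166667 = 0.0224313

0.02243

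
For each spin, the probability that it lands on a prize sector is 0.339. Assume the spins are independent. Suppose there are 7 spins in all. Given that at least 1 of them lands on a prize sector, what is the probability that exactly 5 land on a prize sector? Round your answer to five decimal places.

0.04348

X ~ Binomial(7, 0.339). Want P(X=5 | X≥1) = P(X=5) / P(X≥1).
P(X=5) = C(7,5)·0.339^5·0.661^2 = 0.0410791
P(X≥1) = 1 − 0.0551328 = 0.9448672
Ratio = 0.0410791 / 0.9448672 = 0.0434760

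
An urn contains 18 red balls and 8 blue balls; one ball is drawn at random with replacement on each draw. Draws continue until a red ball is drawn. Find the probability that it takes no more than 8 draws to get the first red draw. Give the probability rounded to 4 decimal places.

0.9999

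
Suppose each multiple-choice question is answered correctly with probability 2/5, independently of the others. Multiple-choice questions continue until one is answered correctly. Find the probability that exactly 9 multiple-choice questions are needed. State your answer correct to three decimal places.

Geometric (trials to first success), p = 0.40.
P(Y = 9) = (1−p)^8 · p = 0.016796 · 0.40 = 0.00672

0.007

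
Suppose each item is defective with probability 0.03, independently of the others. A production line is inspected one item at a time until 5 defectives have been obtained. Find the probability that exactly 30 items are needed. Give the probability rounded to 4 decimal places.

Y = trial on which the fifth success occurs; negative binomial, r=5, p=0.03.
P(Y=30) = C(29,4) · p^5 · (1−p)^25
= 23751 · 2.43e-08 · 0.46697 = 0.000270

0.0003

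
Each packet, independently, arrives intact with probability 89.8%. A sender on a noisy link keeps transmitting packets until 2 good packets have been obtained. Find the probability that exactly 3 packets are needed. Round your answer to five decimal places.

0.16451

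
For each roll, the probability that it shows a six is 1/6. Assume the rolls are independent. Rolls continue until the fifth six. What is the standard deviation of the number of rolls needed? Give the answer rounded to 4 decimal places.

Y = total rolls until the fifth success; negative binomial with r=5, p=0.166667.
SD(Y) = √[r(1−p)/p²] = √(150.000000) = 12.247449

12.2474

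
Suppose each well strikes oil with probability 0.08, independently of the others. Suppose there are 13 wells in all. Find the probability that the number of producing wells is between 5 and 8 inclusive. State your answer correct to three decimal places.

X ~ Binomial(13, 0.08); P(5 ≤ X ≤ 8) = Σ C(13,k) p^k (1−p)^(13−k) over k:
  k=5: C(13,5)·0.08^5·0.92^8 = 0.00216
  k=6: C(13,6)·0.08^6·0.92^7 = 0.00025
  k=7: C(13,7)·0.08^7·0.92^6 = 0.00002
  k=8: C(13,8)·0.08^8·0.92^5 = 0.00000
Total = 0.00244

0.002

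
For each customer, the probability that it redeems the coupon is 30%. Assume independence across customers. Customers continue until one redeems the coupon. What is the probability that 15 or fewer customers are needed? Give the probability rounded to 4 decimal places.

Y = number of customers to the first success; geometric, p = 0.30.
P(Y ≤ 15) = 1 − (1−p)^15 = 1 − 0.004748 = 0.995252

0.9953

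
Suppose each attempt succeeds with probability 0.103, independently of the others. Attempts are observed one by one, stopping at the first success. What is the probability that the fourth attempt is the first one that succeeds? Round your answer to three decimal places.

0.074

Geometric (trials to first success), p = 0.103.
P(Y = 4) = (1−p)^3 · p = 0.72173 · 0.103 = 0.07434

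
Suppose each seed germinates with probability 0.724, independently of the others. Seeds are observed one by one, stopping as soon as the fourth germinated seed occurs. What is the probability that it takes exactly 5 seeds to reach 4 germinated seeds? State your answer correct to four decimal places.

Y = trial on which the fourth success occurs; negative binomial, r=4, p=0.724.
P(Y=5) = C(4,3) · p^4 · (1−p)^1
= 4 · 0.27476 · 0.276 = 0.303336

0.3033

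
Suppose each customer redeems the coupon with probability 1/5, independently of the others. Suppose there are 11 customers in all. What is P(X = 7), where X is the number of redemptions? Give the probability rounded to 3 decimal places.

X ~ Binomial(n=11, p=0.20).
P(X=7) = C(11,7) · p^7 · (1−p)^4
= 330 · 1.28e-05 · 0.4096 = 0.00173

0.002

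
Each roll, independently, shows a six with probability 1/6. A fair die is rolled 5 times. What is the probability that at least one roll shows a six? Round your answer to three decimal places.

0.598

P(at least one) = 1 − P(none) = 1 − (1 − 0.166667)^5
= 1 − 0.40188 = 0.59812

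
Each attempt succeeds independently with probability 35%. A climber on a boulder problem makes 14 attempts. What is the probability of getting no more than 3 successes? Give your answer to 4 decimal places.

X ~ Binomial(14, 0.35); P(X ≤ 3) = Σ C(14,k) p^k (1−p)^(14−k) over k:
  k=0: C(14,0)·0.35^0·0.65^14 = 0.002403
  k=1: C(14,1)·0.35^1·0.65^13 = 0.018116
  k=2: C(14,2)·0.35^2·0.65^12 = 0.063407
  k=3: C(14,3)·0.35^3·0.65^11 = 0.136569
Total = 0.220496

0.2205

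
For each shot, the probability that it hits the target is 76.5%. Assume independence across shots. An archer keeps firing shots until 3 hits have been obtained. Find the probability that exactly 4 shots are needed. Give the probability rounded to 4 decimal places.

0.3156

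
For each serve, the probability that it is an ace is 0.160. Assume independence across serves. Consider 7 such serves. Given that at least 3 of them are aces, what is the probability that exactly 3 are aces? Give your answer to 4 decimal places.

0.8240

X ~ Binomial(7, 0.16). Want P(X=3 | X≥3) = P(X=3) / P(X≥3).
P(X=3) = C(7,3)·0.16^3·0.84^4 = 0.071375
P(X≥3) = 1 − 0.295090 − 0.393454 − 0.224831 = 0.086625
Ratio = 0.071375 / 0.086625 = 0.823951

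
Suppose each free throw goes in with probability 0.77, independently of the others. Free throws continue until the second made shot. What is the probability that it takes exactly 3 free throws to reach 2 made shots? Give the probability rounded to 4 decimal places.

Y = trial on which the second success occurs; negative binomial, r=2, p=0.77.
P(Y=3) = C(2,1) · p^2 · (1−p)^1
= 2 · 0.5929 · 0.23 = 0.272734

0.2727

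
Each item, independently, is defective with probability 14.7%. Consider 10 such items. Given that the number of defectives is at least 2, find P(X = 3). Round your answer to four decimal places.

0.2817

X ~ Binomial(10, 0.147). Want P(X=3 | X≥2) = P(X=3) / P(X≥2).
P(X=3) = C(10,3)·0.147^3·0.853^7 = 0.125250
P(X≥2) = 1 − 0.203934 − 0.351446 = 0.444620
Ratio = 0.125250 / 0.444620 = 0.281701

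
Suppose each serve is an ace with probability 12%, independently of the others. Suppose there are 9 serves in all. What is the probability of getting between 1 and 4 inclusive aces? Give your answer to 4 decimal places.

X ~ Binomial(9, 0.12); P(1 ≤ X ≤ 4) = Σ C(9,k) p^k (1−p)^(9−k) over k:
  k=1: C(9,1)·0.12^1·0.88^8 = 0.388405
  k=2: C(9,2)·0.12^2·0.88^7 = 0.211857
  k=3: C(9,3)·0.12^3·0.88^6 = 0.067409
  k=4: C(9,4)·0.12^4·0.88^5 = 0.013788
Total = 0.681460

0.6815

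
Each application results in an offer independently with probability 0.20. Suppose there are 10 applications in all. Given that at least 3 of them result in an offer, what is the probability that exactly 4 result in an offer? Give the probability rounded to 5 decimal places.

0.27337

X ~ Binomial(10, 0.20). Want P(X=4 | X≥3) = P(X=4) / P(X≥3).
P(X=4) = C(10,4)·0.20^4·0.80^6 = 0.0880804
P(X≥3) = 1 − 0.1073742 − 0.2684355 − 0.3019899 = 0.3222005
Ratio = 0.0880804 / 0.3222005 = 0.2733714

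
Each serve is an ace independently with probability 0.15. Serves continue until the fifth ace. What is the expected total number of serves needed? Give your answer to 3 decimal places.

33.333

Y = total serves until the fifth success; negative binomial with r=5, p=0.15.
E[Y] = r / p = 5 / 0.15 = 33.33333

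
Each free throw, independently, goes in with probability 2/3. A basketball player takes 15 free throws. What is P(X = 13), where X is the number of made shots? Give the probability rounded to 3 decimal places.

0.060

X ~ Binomial(n=15, p=0.666667).
P(X=13) = C(15,13) · p^13 · (1−p)^2
= 105 · 0.0051382 · 0.11111 = 0.05995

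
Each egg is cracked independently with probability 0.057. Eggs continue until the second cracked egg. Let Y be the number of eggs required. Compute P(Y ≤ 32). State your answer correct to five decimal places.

0.55139

Finishing within 32 eggs ⇔ at least 2 successes in the first 32. With X ~ Binomial(32, 0.057), P(Y ≤ 32) = 1 − P(X ≤ 1).
  k=0: C(32,0)·0.057^0·0.943^32 = 0.1528883
  k=1: C(32,1)·0.057^1·0.943^31 = 0.2957245
1 − 0.4486128 = 0.5513872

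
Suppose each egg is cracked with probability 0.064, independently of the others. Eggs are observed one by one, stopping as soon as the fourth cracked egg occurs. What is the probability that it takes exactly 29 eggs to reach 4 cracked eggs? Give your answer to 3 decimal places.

Y = trial on which the fourth success occurs; negative binomial, r=4, p=0.064.
P(Y=29) = C(28,3) · p^4 · (1−p)^25
= 3276 · 1.6777e-05 · 0.19138 = 0.01052

0.011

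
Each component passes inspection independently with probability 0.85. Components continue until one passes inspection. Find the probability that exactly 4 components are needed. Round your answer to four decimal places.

0.0029

Geometric (trials to first success), p = 0.85.
P(Y = 4) = (1−p)^3 · p = 0.003375 · 0.85 = 0.002869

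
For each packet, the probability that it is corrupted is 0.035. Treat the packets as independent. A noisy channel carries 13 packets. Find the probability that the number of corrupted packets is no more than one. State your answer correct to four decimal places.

X ~ Binomial(13, 0.035); P(X ≤ 1) = Σ C(13,k) p^k (1−p)^(13−k) over k:
  k=0: C(13,0)·0.035^0·0.965^13 = 0.629296
  k=1: C(13,1)·0.035^1·0.965^12 = 0.296715
Total = 0.926011

0.9260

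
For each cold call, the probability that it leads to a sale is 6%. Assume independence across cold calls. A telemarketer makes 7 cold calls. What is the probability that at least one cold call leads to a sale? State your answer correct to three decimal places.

0.352

P(at least one) = 1 − P(none) = 1 − (1 − 0.06)^7
= 1 − 0.64848 = 0.35152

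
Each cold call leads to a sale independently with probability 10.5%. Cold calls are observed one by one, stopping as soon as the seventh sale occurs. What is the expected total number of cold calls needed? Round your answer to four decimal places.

66.6667

Y = total cold calls until the seventh success; negative binomial with r=7, p=0.105.
E[Y] = r / p = 7 / 0.105 = 66.666667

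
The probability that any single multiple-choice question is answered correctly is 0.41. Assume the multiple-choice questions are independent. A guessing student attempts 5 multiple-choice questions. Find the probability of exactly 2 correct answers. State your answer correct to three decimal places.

0.345

X ~ Binomial(n=5, p=0.41).
P(X=2) = C(5,2) · p^2 · (1−p)^3
= 10 · 0.1681 · 0.20538 = 0.34524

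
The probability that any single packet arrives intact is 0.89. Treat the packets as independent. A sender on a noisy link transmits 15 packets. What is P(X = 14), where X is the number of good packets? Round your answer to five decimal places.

X ~ Binomial(n=15, p=0.89).
P(X=14) = C(15,14) · p^14 · (1−p)^1
= 15 · 0.19564 · 0.11 = 0.3228078

0.32281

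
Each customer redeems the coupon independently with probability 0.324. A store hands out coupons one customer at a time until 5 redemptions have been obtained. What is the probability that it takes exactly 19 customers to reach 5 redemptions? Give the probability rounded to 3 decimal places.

Y = trial on which the fifth success occurs; negative binomial, r=5, p=0.324.
P(Y=19) = C(18,4) · p^5 · (1−p)^14
= 3060 · 0.0035705 · 0.0041615 = 0.04547

0.045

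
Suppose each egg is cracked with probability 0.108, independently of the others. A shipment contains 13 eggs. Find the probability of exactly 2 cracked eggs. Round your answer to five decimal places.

0.25879

X ~ Binomial(n=13, p=0.108).
P(X=2) = C(13,2) · p^2 · (1−p)^11
= 78 · 0.011664 · 0.28445 = 0.2587948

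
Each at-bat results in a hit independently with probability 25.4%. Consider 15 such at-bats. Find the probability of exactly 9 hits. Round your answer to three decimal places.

X ~ Binomial(n=15, p=0.254).
P(X=9) = C(15,9) · p^9 · (1−p)^6
= 5005 · 4.4005e-06 · 0.17236 = 0.00380

0.004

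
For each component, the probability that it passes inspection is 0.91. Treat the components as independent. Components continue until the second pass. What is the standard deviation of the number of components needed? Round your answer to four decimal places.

Y = total components until the second success; negative binomial with r=2, p=0.91.
SD(Y) = √[r(1−p)/p²] = √(0.217365) = 0.466224

0.4662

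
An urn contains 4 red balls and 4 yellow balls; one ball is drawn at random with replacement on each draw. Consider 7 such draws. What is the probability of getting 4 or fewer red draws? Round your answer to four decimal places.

X ~ Binomial(7, 0.50); P(X ≤ 4) = Σ C(7,k) p^k (1−p)^(7−k) over k:
  k=0: C(7,0)·0.50^0·0.50^7 = 0.007812
  k=1: C(7,1)·0.50^1·0.50^6 = 0.054688
  k=2: C(7,2)·0.50^2·0.50^5 = 0.164062
  k=3: C(7,3)·0.50^3·0.50^4 = 0.273438
  k=4: C(7,4)·0.50^4·0.50^3 = 0.273438
Total = 0.773438

0.7734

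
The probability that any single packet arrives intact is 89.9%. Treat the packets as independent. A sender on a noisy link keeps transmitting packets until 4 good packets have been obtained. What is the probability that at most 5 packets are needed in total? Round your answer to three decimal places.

0.917

Finishing within 5 packets ⇔ at least 4 successes in the first 5. With X ~ Binomial(5, 0.899), P(Y ≤ 5) = 1 − P(X ≤ 3).
  k=0: C(5,0)·0.899^0·0.101^5 = 0.00001
  k=1: C(5,1)·0.899^1·0.101^4 = 0.00047
  k=2: C(5,2)·0.899^2·0.101^3 = 0.00833
  k=3: C(5,3)·0.899^3·0.101^2 = 0.07412
1 − 0.08292 = 0.91708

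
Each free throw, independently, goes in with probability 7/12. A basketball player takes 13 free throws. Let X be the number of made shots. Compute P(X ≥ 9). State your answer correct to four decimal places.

0.3083

X ~ Binomial(13, 0.583333); P(X ≥ 9) = Σ C(13,k) p^k (1−p)^(13−k) over k:
  k=9: C(13,9)·0.583333^9·0.416667^4 = 0.168544
  k=10: C(13,10)·0.583333^10·0.416667^3 = 0.094384
  k=11: C(13,11)·0.583333^11·0.416667^2 = 0.036038
  k=12: C(13,12)·0.583333^12·0.416667^1 = 0.008409
  k=13: C(13,13)·0.583333^13·0.416667^0 = 0.000906
Total = 0.308280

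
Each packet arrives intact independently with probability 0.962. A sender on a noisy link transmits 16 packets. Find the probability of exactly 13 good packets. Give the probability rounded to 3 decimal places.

0.019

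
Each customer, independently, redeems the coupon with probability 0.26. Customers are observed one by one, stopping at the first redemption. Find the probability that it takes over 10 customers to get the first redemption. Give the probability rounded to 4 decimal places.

0.0492

Y = number of customers to the first success; geometric, p = 0.26.
P(Y > 10) = P(first 10 all fail) = (1−p)^10 = 0.049240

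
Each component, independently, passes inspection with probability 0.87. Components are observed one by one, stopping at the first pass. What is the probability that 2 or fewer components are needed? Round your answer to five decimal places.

Y = number of components to the first success; geometric, p = 0.87.
P(Y ≤ 2) = 1 − (1−p)^2 = 1 − 0.0169000 = 0.9831000

0.98310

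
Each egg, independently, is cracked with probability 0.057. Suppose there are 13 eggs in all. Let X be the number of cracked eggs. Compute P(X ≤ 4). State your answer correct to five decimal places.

X ~ Binomial(13, 0.057); P(X ≤ 4) = Σ C(13,k) p^k (1−p)^(13−k) over k:
  k=0: C(13,0)·0.057^0·0.943^13 = 0.4662856
  k=1: C(13,1)·0.057^1·0.943^12 = 0.3664026
  k=2: C(13,2)·0.057^2·0.943^11 = 0.1328841
  k=3: C(13,3)·0.057^3·0.943^10 = 0.0294515
  k=4: C(13,4)·0.057^4·0.943^9 = 0.0044505
Total = 0.9994743

0.99947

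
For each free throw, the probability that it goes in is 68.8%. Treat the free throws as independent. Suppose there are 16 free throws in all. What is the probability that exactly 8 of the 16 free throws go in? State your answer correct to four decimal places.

0.0580

X ~ Binomial(n=16, p=0.688).
P(X=8) = C(16,8) · p^8 · (1−p)^8
= 12870 · 0.0502 · 8.9792e-05 = 0.058013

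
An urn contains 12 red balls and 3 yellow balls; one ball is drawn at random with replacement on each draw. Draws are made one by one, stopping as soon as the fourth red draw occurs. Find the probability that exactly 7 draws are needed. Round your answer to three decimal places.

Y = trial on which the fourth success occurs; negative binomial, r=4, p=0.80.
P(Y=7) = C(6,3) · p^4 · (1−p)^3
= 20 · 0.4096 · 0.008 = 0.06554

0.066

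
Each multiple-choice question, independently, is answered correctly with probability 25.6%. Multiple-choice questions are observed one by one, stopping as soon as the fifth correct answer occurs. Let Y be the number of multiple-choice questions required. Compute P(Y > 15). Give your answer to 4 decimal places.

Needing more than 15 multiple-choice questions ⇔ fewer than 5 successes in the first 15. With X ~ Binomial(15, 0.256), P(Y > 15) = P(X ≤ 4).
  k=0: C(15,0)·0.256^0·0.744^15 = 0.011847
  k=1: C(15,1)·0.256^1·0.744^14 = 0.061144
  k=2: C(15,2)·0.256^2·0.744^13 = 0.147271
  k=3: C(15,3)·0.256^3·0.744^12 = 0.219587
  k=4: C(15,4)·0.256^4·0.744^11 = 0.226670
P(X ≤ 4) = 0.666519

0.6665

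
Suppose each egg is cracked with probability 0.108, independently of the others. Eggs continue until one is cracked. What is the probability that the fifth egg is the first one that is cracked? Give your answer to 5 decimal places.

Geometric (trials to first success), p = 0.108.
P(Y = 5) = (1−p)^4 · p = 0.63308 · 0.108 = 0.0683728

0.06837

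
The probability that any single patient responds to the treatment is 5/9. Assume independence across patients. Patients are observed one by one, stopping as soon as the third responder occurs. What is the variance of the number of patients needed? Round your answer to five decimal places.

4.32000

Y = total patients until the third success; negative binomial with r=3, p=0.555556.
Var(Y) = r(1−p)/p² = 3·0.444444 / 0.555556² = 4.3200000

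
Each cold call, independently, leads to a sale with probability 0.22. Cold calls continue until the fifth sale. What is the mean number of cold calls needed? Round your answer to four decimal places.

Y = total cold calls until the fifth success; negative binomial with r=5, p=0.22.
E[Y] = r / p = 5 / 0.22 = 22.727273

22.7273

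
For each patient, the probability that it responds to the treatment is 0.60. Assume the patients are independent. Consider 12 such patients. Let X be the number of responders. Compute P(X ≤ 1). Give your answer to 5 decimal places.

0.00032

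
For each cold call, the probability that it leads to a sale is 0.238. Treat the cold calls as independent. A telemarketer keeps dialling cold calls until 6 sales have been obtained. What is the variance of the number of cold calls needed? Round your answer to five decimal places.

Y = total cold calls until the sixth success; negative binomial with r=6, p=0.238.
Var(Y) = r(1−p)/p² = 6·0.762 / 0.238² = 80.7146388

80.71464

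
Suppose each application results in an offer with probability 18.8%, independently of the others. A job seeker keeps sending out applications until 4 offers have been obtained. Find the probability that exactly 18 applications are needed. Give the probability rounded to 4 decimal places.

Y = trial on which the fourth success occurs; negative binomial, r=4, p=0.188.
P(Y=18) = C(17,3) · p^4 · (1−p)^14
= 680 · 0.0012492 · 0.054173 = 0.046018

0.0460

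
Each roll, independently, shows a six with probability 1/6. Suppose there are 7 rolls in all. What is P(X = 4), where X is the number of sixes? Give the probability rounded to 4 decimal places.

X ~ Binomial(n=7, p=0.166667).
P(X=4) = C(7,4) · p^4 · (1−p)^3
= 35 · 0.0007716 · 0.5787 = 0.015629

0.0156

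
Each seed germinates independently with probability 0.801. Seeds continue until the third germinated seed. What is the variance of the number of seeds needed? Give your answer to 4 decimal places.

Y = total seeds until the third success; negative binomial with r=3, p=0.801.
Var(Y) = r(1−p)/p² = 3·0.199 / 0.801² = 0.930485

0.9305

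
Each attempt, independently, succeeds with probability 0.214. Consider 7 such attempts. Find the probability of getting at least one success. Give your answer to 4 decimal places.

0.8147

P(at least one) = 1 − P(none) = 1 − (1 − 0.214)^7
= 1 − 0.185335 = 0.814665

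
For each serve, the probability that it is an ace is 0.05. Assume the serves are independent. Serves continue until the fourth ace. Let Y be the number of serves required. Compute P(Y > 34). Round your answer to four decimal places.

0.9119

Needing more than 34 serves ⇔ fewer than 4 successes in the first 34. With X ~ Binomial(34, 0.05), P(Y > 34) = P(X ≤ 3).
  k=0: C(34,0)·0.05^0·0.95^34 = 0.174825
  k=1: C(34,1)·0.05^1·0.95^33 = 0.312844
  k=2: C(34,2)·0.05^2·0.95^32 = 0.271680
  k=3: C(34,3)·0.05^3·0.95^31 = 0.152522
P(X ≤ 3) = 0.911871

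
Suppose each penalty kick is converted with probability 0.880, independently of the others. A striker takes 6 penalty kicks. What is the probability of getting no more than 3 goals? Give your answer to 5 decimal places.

0.02609

X ~ Binomial(6, 0.88); P(X ≤ 3) = Σ C(6,k) p^k (1−p)^(6−k) over k:
  k=0: C(6,0)·0.88^0·0.12^6 = 0.0000030
  k=1: C(6,1)·0.88^1·0.12^5 = 0.0001314
  k=2: C(6,2)·0.88^2·0.12^4 = 0.0024087
  k=3: C(6,3)·0.88^3·0.12^3 = 0.0235517
Total = 0.0260947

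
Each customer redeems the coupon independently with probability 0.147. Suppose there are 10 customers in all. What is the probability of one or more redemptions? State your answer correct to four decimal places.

P(at least one) = 1 − P(none) = 1 − (1 − 0.147)^10
= 1 − 0.203934 = 0.796066

0.7961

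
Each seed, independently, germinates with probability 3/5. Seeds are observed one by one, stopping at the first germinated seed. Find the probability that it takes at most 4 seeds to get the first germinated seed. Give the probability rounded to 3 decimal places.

Y = number of seeds to the first success; geometric, p = 0.60.
P(Y ≤ 4) = 1 − (1−p)^4 = 1 − 0.02560 = 0.97440

0.974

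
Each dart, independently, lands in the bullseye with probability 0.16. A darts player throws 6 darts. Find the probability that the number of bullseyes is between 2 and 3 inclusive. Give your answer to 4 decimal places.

0.2397

X ~ Binomial(6, 0.16); P(2 ≤ X ≤ 3) = Σ C(6,k) p^k (1−p)^(6−k) over k:
  k=2: C(6,2)·0.16^2·0.84^4 = 0.191183
  k=3: C(6,3)·0.16^3·0.84^3 = 0.048554
Total = 0.239737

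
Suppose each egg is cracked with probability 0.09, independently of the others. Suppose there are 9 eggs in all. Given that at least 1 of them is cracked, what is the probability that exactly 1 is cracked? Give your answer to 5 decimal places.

0.66584

X ~ Binomial(9, 0.09). Want P(X=1 | X≥1) = P(X=1) / P(X≥1).
P(X=1) = C(9,1)·0.09^1·0.91^8 = 0.3809045
P(X≥1) = 1 − 0.4279298 = 0.5720702
Ratio = 0.3809045 / 0.5720702 = 0.6658353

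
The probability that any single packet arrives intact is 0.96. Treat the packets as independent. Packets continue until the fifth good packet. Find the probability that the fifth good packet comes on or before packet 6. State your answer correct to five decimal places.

Finishing within 6 packets ⇔ at least 5 successes in the first 6. With X ~ Binomial(6, 0.96), P(Y ≤ 6) = 1 − P(X ≤ 4).
  k=0: C(6,0)·0.96^0·0.04^6 = 0.0000000
  k=1: C(6,1)·0.96^1·0.04^5 = 0.0000006
  k=2: C(6,2)·0.96^2·0.04^4 = 0.0000354
  k=3: C(6,3)·0.96^3·0.04^3 = 0.0011325
  k=4: C(6,4)·0.96^4·0.04^2 = 0.0203843
1 − 0.0215528 = 0.9784472

0.97845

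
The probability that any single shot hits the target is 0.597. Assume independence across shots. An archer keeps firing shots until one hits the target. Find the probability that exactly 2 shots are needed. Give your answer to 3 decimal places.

Geometric (trials to first success), p = 0.597.
P(Y = 2) = (1−p)^1 · p = 0.403 · 0.597 = 0.24059

0.241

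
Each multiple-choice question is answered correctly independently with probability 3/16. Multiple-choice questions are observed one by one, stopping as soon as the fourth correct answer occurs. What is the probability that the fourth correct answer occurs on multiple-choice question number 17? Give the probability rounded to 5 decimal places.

0.04655

Y = trial on which the fourth success occurs; negative binomial, r=4, p=0.1875.
P(Y=17) = C(16,3) · p^4 · (1−p)^13
= 560 · 0.001236 · 0.067252 = 0.0465476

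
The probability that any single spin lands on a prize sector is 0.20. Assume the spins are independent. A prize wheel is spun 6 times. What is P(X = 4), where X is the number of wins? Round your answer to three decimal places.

0.015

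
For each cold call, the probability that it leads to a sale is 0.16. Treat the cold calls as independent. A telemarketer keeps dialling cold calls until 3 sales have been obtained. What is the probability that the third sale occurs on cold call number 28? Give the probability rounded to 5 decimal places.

Y = trial on which the third success occurs; negative binomial, r=3, p=0.16.
P(Y=28) = C(27,2) · p^3 · (1−p)^25
= 351 · 0.004096 · 0.012793 = 0.0183929

0.01839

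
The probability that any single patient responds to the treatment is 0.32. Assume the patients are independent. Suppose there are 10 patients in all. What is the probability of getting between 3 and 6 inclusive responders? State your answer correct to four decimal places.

0.6532

X ~ Binomial(10, 0.32); P(3 ≤ X ≤ 6) = Σ C(10,k) p^k (1−p)^(10−k) over k:
  k=3: C(10,3)·0.32^3·0.68^7 = 0.264359
  k=4: C(10,4)·0.32^4·0.68^6 = 0.217707
  k=5: C(10,5)·0.32^5·0.68^5 = 0.122941
  k=6: C(10,6)·0.32^6·0.68^4 = 0.048212
Total = 0.653218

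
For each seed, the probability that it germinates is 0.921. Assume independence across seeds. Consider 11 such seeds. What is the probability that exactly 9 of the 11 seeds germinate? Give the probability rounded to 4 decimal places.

X ~ Binomial(n=11, p=0.921).
P(X=9) = C(11,9) · p^9 · (1−p)^2
= 55 · 0.4768 · 0.006241 = 0.163664

0.1637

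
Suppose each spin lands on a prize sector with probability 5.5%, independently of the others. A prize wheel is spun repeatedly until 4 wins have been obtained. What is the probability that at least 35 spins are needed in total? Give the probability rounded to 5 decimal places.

Needing more than 34 spins ⇔ fewer than 4 successes in the first 34. With X ~ Binomial(34, 0.055), P(Y > 34) = P(X ≤ 3).
  k=0: C(34,0)·0.055^0·0.945^34 = 0.1461105
  k=1: C(34,1)·0.055^1·0.945^33 = 0.2891288
  k=2: C(34,2)·0.055^2·0.945^32 = 0.2776554
  k=3: C(34,3)·0.055^3·0.945^31 = 0.1723716
P(X ≤ 3) = 0.8852663

0.88527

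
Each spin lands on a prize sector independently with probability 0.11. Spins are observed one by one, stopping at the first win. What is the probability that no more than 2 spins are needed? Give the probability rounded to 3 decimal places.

0.208

Y = number of spins to the first success; geometric, p = 0.11.
P(Y ≤ 2) = 1 − (1−p)^2 = 1 − 0.79210 = 0.20790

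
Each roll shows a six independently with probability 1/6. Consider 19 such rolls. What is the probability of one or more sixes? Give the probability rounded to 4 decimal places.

0.9687

P(at least one) = 1 − P(none) = 1 − (1 − 0.166667)^19
= 1 − 0.031301 = 0.968699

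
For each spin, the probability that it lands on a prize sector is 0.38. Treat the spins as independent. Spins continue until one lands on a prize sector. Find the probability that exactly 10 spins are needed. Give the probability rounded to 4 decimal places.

0.0051

Geometric (trials to first success), p = 0.38.
P(Y = 10) = (1−p)^9 · p = 0.013537 · 0.38 = 0.005144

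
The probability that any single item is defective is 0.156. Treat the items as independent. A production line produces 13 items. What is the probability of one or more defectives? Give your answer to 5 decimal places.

P(at least one) = 1 − P(none) = 1 − (1 − 0.156)^13
= 1 − 0.1102686 = 0.8897314

0.88973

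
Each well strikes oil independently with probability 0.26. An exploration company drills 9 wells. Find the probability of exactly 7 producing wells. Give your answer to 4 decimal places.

X ~ Binomial(n=9, p=0.26).
P(X=7) = C(9,7) · p^7 · (1−p)^2
= 36 · 8.0318e-05 · 0.5476 = 0.001583

0.0016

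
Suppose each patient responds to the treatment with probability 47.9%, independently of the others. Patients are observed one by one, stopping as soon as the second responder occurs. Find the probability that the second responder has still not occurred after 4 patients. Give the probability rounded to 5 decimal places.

0.34464

Needing more than 4 patients ⇔ fewer than 2 successes in the first 4. With X ~ Binomial(4, 0.479), P(Y > 4) = P(X ≤ 1).
  k=0: C(4,0)·0.479^0·0.521^4 = 0.0736802
  k=1: C(4,1)·0.479^1·0.521^3 = 0.2709622
P(X ≤ 1) = 0.3446424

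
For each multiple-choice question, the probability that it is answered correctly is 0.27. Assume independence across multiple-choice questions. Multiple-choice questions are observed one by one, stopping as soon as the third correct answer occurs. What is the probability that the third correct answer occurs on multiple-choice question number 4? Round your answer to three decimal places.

0.043

Y = trial on which the third success occurs; negative binomial, r=3, p=0.27.
P(Y=4) = C(3,2) · p^3 · (1−p)^1
= 3 · 0.019683 · 0.73 = 0.04311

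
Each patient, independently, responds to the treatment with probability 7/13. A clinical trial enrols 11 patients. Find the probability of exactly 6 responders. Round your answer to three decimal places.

X ~ Binomial(n=11, p=0.538462).
P(X=6) = C(11,6) · p^6 · (1−p)^5
= 462 · 0.024374 · 0.020943 = 0.23584

0.236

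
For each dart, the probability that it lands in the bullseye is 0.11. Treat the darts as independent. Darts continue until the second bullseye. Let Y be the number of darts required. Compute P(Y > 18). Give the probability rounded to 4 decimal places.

0.3958

Needing more than 18 darts ⇔ fewer than 2 successes in the first 18. With X ~ Binomial(18, 0.11), P(Y > 18) = P(X ≤ 1).
  k=0: C(18,0)·0.11^0·0.89^18 = 0.122750
  k=1: C(18,1)·0.11^1·0.89^17 = 0.273083
P(X ≤ 1) = 0.395833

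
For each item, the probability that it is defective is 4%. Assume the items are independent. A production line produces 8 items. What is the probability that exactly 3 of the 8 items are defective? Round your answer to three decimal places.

0.003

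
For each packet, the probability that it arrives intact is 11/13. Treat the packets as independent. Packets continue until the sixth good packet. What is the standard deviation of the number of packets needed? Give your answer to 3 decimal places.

Y = total packets until the sixth success; negative binomial with r=6, p=0.846154.
SD(Y) = √[r(1−p)/p²] = √(1.28926) = 1.13545

1.135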